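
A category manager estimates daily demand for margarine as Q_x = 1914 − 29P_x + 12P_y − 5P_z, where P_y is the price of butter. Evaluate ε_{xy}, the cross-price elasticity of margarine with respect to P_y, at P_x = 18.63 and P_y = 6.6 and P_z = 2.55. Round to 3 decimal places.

At P_x = 18.63 and P_y = 6.6 and P_z = 2.55: Q_x = 1440.18.
∂Q_x/∂P_y = 12.
ε = (∂Q_x/∂P_y)(P_y/Q_x) = 12 × (6.6/1440.18) ≈ 0.055.
Since ε > 0, margarine and butter are substitutes.

0.055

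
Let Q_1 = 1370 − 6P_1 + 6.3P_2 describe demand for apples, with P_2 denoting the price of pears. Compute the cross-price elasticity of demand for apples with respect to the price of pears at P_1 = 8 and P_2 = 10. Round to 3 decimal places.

At P_1 = 8 and P_2 = 10: Q_1 = 1385.
∂Q_1/∂P_2 = 6.3.
ε = (∂Q_1/∂P_2)(P_2/Q_1) = 6.3 × (10/1385) ≈ 0.045.

0.045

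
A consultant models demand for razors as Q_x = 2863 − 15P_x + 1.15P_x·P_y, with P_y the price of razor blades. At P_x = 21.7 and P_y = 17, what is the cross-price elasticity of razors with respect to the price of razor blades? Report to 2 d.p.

At P_x = 21.7 and P_y = 17: Q_x = 2961.735.
∂Q_x/∂P_y = 1.15P_x = 1.15(21.7) = 24.9550.
ε = (∂Q_x/∂P_y)(P_y/Q_x) = 24.9550 × (17/2961.735) ≈ 0.14.

0.14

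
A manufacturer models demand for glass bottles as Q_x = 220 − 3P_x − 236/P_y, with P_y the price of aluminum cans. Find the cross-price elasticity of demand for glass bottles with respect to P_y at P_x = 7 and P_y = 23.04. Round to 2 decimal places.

0.05

At P_x = 7 and P_y = 23.04: Q_x = 188.757.
∂Q_x/∂P_y = 236/P_y² = 0.4446.
ε = (∂Q_x/∂P_y)(P_y/Q_x) = 0.4446 × (23.04/188.757) ≈ 0.05.
ε > 0: substitutes.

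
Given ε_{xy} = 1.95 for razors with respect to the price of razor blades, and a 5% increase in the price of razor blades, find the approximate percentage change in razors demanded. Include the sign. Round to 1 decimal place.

%ΔQ ≈ ε × %ΔP of razor blades = 1.95 × (5%) = 9.8%.

9.8%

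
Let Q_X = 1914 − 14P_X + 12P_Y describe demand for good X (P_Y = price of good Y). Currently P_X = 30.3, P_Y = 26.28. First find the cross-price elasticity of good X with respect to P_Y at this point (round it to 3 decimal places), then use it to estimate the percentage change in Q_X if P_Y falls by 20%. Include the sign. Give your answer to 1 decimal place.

-3.5%

At P_X = 30.3, P_Y = 26.28: Q_X = 1805.16.
∂Q_X/∂P_Y = 12.
ε = (∂Q_X/∂P_Y)(P_Y/Q_X) = 12.0000 × 26.28/1805.16 ≈ 0.175.
%ΔQ_X ≈ ε × %ΔP_Y = 0.175 × (-20%) = -3.5%.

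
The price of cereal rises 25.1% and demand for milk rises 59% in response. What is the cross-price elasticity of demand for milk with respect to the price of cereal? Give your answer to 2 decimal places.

ε = (%ΔQ of milk) / (%ΔP of cereal) = (59%) / (25.1%) ≈ 2.35.
Positive cross-price elasticity: substitutes.

2.35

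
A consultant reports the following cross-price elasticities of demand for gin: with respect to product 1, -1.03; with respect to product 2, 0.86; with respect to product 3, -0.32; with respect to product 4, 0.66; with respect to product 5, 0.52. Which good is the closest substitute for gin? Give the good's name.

product 2

Substitutes have ε > 0. Among the positive values, 0.86 (product 2) is largest.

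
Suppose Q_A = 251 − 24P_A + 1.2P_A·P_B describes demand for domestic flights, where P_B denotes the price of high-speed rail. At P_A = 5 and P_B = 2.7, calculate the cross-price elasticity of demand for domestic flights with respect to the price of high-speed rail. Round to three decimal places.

At P_A = 5 and P_B = 2.7: Q_A = 147.2.
∂Q_A/∂P_B = 1.2P_A = 1.2(5) = 6.0000.
ε = (∂Q_A/∂P_B)(P_B/Q_A) = 6.0000 × (2.7/147.2) ≈ 0.110.

0.110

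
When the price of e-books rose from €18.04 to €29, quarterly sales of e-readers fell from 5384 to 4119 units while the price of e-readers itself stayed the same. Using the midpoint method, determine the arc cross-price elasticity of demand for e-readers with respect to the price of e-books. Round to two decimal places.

-0.57

ΔQ_A = 4119 − 5384 = -1265; ΔP_B = 29 − 18.04 = 10.96.
Midpoints: Q̄_A = 4751.5, P̄_B = 23.52.
ε = (ΔQ_A/Q̄_A)/(ΔP_B/P̄_B) = (-1265/4751.5)/(10.96/23.52) ≈ -0.57.
ε < 0: e-readers and e-books are complements.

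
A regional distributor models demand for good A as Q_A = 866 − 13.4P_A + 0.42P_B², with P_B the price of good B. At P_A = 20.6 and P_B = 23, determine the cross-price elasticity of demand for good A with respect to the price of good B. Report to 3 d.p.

0.547

At P_A = 20.6 and P_B = 23: Q_A = 812.14.
∂Q_A/∂P_B = 0.84P_B = 0.84(23) = 19.3200.
ε = (∂Q_A/∂P_B)(P_B/Q_A) = 19.3200 × (23/812.14) ≈ 0.547.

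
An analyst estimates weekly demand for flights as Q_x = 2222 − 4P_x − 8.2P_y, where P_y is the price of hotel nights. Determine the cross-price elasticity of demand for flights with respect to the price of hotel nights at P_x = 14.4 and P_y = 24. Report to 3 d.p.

At P_x = 14.4 and P_y = 24: Q_x = 1967.6.
∂Q_x/∂P_y = -8.2.
ε = (∂Q_x/∂P_y)(P_y/Q_x) = -8.2 × (24/1967.6) ≈ -0.100.
Since ε < 0, flights and hotel nights are complements.

-0.100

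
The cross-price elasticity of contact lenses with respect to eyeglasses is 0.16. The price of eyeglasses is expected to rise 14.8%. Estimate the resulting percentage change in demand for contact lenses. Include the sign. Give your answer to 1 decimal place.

%ΔQ ≈ ε × %ΔP of eyeglasses = 0.16 × (14.8%) = 2.4%.

2.4%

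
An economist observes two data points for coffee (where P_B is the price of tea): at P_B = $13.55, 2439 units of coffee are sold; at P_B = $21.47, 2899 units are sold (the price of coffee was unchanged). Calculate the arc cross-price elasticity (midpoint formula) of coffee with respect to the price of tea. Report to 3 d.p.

ΔQ_A = 2899 − 2439 = 460; ΔP_B = 21.47 − 13.55 = 7.92.
Midpoints: Q̄_A = 2669.0, P̄_B = 17.51.
ε = (ΔQ_A/Q̄_A)/(ΔP_B/P̄_B) = (460/2669.0)/(7.92/17.51) ≈ 0.381.

0.381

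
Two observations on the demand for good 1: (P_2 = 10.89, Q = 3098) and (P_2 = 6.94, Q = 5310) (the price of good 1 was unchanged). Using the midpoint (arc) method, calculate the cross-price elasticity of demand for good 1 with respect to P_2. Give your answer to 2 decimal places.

ΔQ_1 = 5310 − 3098 = 2212; ΔP_2 = 6.94 − 10.89 = -3.95.
Midpoints: Q̄_1 = 4204.0, P̄_2 = 8.92.
ε = (ΔQ_1/Q̄_1)/(ΔP_2/P̄_2) = (2212/4204.0)/(-3.95/8.92) ≈ -1.19.
ε < 0: good 1 and good 2 are complements.

-1.19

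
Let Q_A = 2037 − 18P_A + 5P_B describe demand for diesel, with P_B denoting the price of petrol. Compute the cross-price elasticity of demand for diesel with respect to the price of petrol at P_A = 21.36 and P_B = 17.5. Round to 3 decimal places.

0.050

At P_A = 21.36 and P_B = 17.5: Q_A = 1740.02.
∂Q_A/∂P_B = 5.
ε = (∂Q_A/∂P_B)(P_B/Q_A) = 5 × (17.5/1740.02) ≈ 0.050.
Since ε > 0, diesel and petrol are substitutes.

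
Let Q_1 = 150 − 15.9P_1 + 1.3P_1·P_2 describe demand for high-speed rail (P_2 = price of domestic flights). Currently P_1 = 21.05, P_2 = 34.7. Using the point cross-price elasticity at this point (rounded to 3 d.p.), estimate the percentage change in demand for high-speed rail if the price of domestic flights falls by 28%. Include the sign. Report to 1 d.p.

-34.7%

At P_1 = 21.05, P_2 = 34.7: Q_1 = 764.871.
∂Q_1/∂P_2 = 1.3P_1 = 27.3650.
ε = (∂Q_1/∂P_2)(P_2/Q_1) = 27.3650 × 34.7/764.871 ≈ 1.241.
%ΔQ_1 ≈ ε × %ΔP_2 = 1.241 × (-28%) = -34.7%.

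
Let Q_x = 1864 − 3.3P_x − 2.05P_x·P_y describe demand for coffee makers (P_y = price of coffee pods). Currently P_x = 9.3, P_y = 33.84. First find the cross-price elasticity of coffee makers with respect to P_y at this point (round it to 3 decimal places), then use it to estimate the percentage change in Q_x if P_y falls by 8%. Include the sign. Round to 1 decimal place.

4.3%

At P_x = 9.3, P_y = 33.84: Q_x = 1188.150.
∂Q_x/∂P_y = -2.05P_x = -19.0650.
ε = (∂Q_x/∂P_y)(P_y/Q_x) = -19.0650 × 33.84/1188.150 ≈ -0.543.
%ΔQ_x ≈ ε × %ΔP_y = -0.543 × (-8%) = 4.3%.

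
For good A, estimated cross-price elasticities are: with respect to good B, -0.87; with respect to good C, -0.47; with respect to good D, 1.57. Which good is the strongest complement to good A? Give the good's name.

good B

Complements have ε < 0. The most negative value is -0.87 (good B).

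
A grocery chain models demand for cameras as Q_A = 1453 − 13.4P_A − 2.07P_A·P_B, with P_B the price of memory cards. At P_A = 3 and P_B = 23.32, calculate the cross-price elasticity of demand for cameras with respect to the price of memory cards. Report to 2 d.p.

At P_A = 3 and P_B = 23.32: Q_A = 1267.983.
∂Q_A/∂P_B = -2.07P_A = -2.07(3) = -6.2100.
ε = (∂Q_A/∂P_B)(P_B/Q_A) = -6.2100 × (23.32/1267.983) ≈ -0.11.

-0.11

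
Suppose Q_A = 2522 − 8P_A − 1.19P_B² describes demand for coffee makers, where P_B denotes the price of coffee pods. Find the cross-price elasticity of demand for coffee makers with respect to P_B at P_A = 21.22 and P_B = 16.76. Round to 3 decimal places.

-0.331

At P_A = 21.22 and P_B = 16.76: Q_A = 2017.972.
∂Q_A/∂P_B = -2.38P_B = -2.38(16.76) = -39.8888.
ε = (∂Q_A/∂P_B)(P_B/Q_A) = -39.8888 × (16.76/2017.972) ≈ -0.331.
ε < 0: complements.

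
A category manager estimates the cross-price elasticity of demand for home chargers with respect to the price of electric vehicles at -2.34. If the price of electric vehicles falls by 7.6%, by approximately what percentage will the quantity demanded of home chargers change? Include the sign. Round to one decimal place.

%ΔQ ≈ ε × %ΔP of electric vehicles = -2.34 × (-7.6%) = 17.8%.
Demand for home chargers rises by about 17.8%.

17.8%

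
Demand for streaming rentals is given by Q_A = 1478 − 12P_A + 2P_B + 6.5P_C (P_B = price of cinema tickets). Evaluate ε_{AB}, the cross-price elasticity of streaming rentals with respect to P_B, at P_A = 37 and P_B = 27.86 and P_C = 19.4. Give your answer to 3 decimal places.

0.046

At P_A = 37 and P_B = 27.86 and P_C = 19.4: Q_A = 1215.82.
∂Q_A/∂P_B = 2.
ε = (∂Q_A/∂P_B)(P_B/Q_A) = 2 × (27.86/1215.82) ≈ 0.046.
Since ε > 0, streaming rentals and cinema tickets are substitutes.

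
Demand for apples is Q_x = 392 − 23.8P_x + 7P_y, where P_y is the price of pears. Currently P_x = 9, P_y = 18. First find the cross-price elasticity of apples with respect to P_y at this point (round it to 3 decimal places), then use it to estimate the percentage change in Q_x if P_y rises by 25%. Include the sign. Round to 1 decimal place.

At P_x = 9, P_y = 18: Q_x = 303.8.
∂Q_x/∂P_y = 7.
ε = (∂Q_x/∂P_y)(P_y/Q_x) = 7.0000 × 18/303.8 ≈ 0.415.
%ΔQ_x ≈ ε × %ΔP_y = 0.415 × (25%) = 10.4%.

10.4%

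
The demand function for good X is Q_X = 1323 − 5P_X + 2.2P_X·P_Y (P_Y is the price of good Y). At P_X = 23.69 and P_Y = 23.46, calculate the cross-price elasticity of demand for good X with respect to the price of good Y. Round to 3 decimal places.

At P_X = 23.69 and P_Y = 23.46: Q_X = 2427.238.
∂Q_X/∂P_Y = 2.2P_X = 2.2(23.69) = 52.1180.
ε = (∂Q_X/∂P_Y)(P_Y/Q_X) = 52.1180 × (23.46/2427.238) ≈ 0.504.
ε > 0: substitutes.

0.504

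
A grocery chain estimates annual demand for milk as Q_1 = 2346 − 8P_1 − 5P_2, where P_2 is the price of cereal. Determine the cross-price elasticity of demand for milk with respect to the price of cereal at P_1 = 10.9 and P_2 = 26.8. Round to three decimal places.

-0.063

At P_1 = 10.9 and P_2 = 26.8: Q_1 = 2124.8.
∂Q_1/∂P_2 = -5.
ε = (∂Q_1/∂P_2)(P_2/Q_1) = -5 × (26.8/2124.8) ≈ -0.063.
Since ε < 0, milk and cereal are complements.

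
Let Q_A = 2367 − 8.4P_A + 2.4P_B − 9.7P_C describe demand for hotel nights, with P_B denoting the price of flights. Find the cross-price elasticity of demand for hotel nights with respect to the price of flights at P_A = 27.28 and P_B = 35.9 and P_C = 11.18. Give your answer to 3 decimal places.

0.041

At P_A = 27.28 and P_B = 35.9 and P_C = 11.18: Q_A = 2115.562.
∂Q_A/∂P_B = 2.4.
ε = (∂Q_A/∂P_B)(P_B/Q_A) = 2.4 × (35.9/2115.562) ≈ 0.041.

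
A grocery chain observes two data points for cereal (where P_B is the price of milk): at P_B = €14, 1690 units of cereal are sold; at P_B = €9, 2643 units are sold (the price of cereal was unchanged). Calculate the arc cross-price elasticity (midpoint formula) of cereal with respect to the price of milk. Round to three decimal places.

-1.012

ΔQ_A = 2643 − 1690 = 953; ΔP_B = 9 − 14 = -5.
Midpoints: Q̄_A = 2166.5, P̄_B = 11.50.
ε = (ΔQ_A/Q̄_A)/(ΔP_B/P̄_B) = (953/2166.5)/(-5/11.50) ≈ -1.012.
ε < 0: cereal and milk are complements.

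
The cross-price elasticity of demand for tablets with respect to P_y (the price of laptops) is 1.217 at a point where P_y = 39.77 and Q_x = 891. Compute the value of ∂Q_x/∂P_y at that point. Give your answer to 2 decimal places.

ε = (∂Q_x/∂P_y)·(P_y/Q_x) ⇒ ∂Q_x/∂P_y = ε·Q_x/P_y = 1.217 × 891/39.77 ≈ 27.27.

27.27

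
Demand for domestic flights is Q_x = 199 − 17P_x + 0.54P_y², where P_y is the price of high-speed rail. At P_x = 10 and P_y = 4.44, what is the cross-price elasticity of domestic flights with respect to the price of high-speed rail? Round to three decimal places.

At P_x = 10 and P_y = 4.44: Q_x = 39.645.
∂Q_x/∂P_y = 1.08P_y = 1.08(4.44) = 4.7952.
ε = (∂Q_x/∂P_y)(P_y/Q_x) = 4.7952 × (4.44/39.645) ≈ 0.537.
ε > 0: substitutes.

0.537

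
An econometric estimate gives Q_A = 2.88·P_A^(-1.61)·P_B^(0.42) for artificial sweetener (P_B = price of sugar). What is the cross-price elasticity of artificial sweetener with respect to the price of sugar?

In a log-linear (constant-elasticity) demand function, the coefficient on the exponent of P_B is the cross-price elasticity.
ε = 0.42. Positive, so artificial sweetener and sugar are substitutes.

0.42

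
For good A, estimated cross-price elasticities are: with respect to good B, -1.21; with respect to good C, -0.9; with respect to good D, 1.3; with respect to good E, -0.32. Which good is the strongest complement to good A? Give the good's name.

good B

Complements have ε < 0. The most negative value is -1.21 (good B).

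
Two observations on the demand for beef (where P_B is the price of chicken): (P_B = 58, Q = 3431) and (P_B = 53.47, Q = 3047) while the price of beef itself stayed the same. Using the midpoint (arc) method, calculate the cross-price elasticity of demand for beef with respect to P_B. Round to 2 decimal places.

1.46

ΔQ_A = 3047 − 3431 = -384; ΔP_B = 53.47 − 58 = -4.53.
Midpoints: Q̄_A = 3239.0, P̄_B = 55.73.
ε = (ΔQ_A/Q̄_A)/(ΔP_B/P̄_B) = (-384/3239.0)/(-4.53/55.73) ≈ 1.46.
ε > 0: beef and chicken are substitutes.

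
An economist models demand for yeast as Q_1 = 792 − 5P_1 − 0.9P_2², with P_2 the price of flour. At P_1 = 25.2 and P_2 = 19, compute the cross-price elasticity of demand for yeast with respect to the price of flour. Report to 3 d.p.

-1.905

At P_1 = 25.2 and P_2 = 19: Q_1 = 341.1.
∂Q_1/∂P_2 = -1.8P_2 = -1.8(19) = -34.2000.
ε = (∂Q_1/∂P_2)(P_2/Q_1) = -34.2000 × (19/341.1) ≈ -1.905.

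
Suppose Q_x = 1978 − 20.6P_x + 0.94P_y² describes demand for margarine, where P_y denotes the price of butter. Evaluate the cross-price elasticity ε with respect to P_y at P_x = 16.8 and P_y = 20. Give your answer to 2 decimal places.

At P_x = 16.8 and P_y = 20: Q_x = 2007.92.
∂Q_x/∂P_y = 1.88P_y = 1.88(20) = 37.6000.
ε = (∂Q_x/∂P_y)(P_y/Q_x) = 37.6000 × (20/2007.92) ≈ 0.37.

0.37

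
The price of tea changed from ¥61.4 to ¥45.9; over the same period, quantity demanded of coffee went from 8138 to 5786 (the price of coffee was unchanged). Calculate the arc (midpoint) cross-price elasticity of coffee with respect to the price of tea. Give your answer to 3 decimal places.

1.169

ΔQ_A = 5786 − 8138 = -2352; ΔP_B = 45.9 − 61.4 = -15.5.
Midpoints: Q̄_A = 6962.0, P̄_B = 53.65.
ε = (ΔQ_A/Q̄_A)/(ΔP_B/P̄_B) = (-2352/6962.0)/(-15.5/53.65) ≈ 1.169.
ε > 0: coffee and tea are substitutes.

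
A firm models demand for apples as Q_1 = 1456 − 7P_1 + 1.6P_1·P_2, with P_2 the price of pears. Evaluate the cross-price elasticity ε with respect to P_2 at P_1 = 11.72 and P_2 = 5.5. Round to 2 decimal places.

At P_1 = 11.72 and P_2 = 5.5: Q_1 = 1477.096.
∂Q_1/∂P_2 = 1.6P_1 = 1.6(11.72) = 18.7520.
ε = (∂Q_1/∂P_2)(P_2/Q_1) = 18.7520 × (5.5/1477.096) ≈ 0.07.

0.07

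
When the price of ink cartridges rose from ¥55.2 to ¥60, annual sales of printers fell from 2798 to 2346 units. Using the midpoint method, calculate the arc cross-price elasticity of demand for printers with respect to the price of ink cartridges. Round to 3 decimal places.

ΔQ_A = 2346 − 2798 = -452; ΔP_B = 60 − 55.2 = 4.8.
Midpoints: Q̄_A = 2572.0, P̄_B = 57.60.
ε = (ΔQ_A/Q̄_A)/(ΔP_B/P̄_B) = (-452/2572.0)/(4.8/57.60) ≈ -2.109.

-2.109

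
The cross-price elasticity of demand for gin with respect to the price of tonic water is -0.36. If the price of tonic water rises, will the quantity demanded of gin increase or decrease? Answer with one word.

ε < 0 and the price of tonic water rises, so the quantity of gin moves in the opposite direction: it decreases.

decrease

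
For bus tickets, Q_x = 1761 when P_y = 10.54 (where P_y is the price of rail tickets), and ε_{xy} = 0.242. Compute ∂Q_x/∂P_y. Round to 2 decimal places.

ε = (∂Q_x/∂P_y)·(P_y/Q_x) ⇒ ∂Q_x/∂P_y = ε·Q_x/P_y = 0.242 × 1761/10.54 ≈ 40.43.

40.43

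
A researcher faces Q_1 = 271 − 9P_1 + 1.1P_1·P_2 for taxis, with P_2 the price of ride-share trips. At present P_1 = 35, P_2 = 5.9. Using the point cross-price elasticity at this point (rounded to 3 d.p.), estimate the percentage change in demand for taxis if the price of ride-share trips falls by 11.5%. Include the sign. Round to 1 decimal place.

At P_1 = 35, P_2 = 5.9: Q_1 = 183.15.
∂Q_1/∂P_2 = 1.1P_1 = 38.5000.
ε = (∂Q_1/∂P_2)(P_2/Q_1) = 38.5000 × 5.9/183.15 ≈ 1.240.
%ΔQ_1 ≈ ε × %ΔP_2 = 1.240 × (-11.5%) = -14.3%.

-14.3%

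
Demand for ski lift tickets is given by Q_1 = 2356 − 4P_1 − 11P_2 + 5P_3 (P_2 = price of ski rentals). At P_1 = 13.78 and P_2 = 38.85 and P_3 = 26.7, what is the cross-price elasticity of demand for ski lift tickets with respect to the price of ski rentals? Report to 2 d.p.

-0.21

At P_1 = 13.78 and P_2 = 38.85 and P_3 = 26.7: Q_1 = 2007.03.
∂Q_1/∂P_2 = -11.
ε = (∂Q_1/∂P_2)(P_2/Q_1) = -11 × (38.85/2007.03) ≈ -0.21.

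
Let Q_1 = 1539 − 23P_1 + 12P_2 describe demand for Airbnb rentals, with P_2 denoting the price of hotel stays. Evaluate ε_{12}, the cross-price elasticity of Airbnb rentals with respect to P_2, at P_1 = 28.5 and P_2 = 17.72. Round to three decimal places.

0.194

At P_1 = 28.5 and P_2 = 17.72: Q_1 = 1096.14.
∂Q_1/∂P_2 = 12.
ε = (∂Q_1/∂P_2)(P_2/Q_1) = 12 × (17.72/1096.14) ≈ 0.194.
Since ε > 0, Airbnb rentals and hotel stays are substitutes.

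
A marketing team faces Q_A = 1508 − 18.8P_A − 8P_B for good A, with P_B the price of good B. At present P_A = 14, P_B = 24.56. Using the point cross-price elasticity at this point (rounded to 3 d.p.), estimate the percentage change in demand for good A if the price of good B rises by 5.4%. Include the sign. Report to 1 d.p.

At P_A = 14, P_B = 24.56: Q_A = 1048.32.
∂Q_A/∂P_B = -8.
ε = (∂Q_A/∂P_B)(P_B/Q_A) = -8.0000 × 24.56/1048.32 ≈ -0.187.
%ΔQ_A ≈ ε × %ΔP_B = -0.187 × (5.4%) = -1.0%.

-1.0%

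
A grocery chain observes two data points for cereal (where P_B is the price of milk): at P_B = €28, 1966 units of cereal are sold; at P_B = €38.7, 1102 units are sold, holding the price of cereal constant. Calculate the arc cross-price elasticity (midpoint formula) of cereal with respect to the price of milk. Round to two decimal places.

ΔQ_A = 1102 − 1966 = -864; ΔP_B = 38.7 − 28 = 10.7.
Midpoints: Q̄_A = 1534.0, P̄_B = 33.35.
ε = (ΔQ_A/Q̄_A)/(ΔP_B/P̄_B) = (-864/1534.0)/(10.7/33.35) ≈ -1.76.
ε < 0: cereal and milk are complements.

-1.76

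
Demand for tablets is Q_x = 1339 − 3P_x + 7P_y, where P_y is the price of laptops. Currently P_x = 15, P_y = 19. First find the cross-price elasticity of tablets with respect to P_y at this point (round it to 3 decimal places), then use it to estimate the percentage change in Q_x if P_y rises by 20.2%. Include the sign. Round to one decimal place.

1.9%

At P_x = 15, P_y = 19: Q_x = 1427.
∂Q_x/∂P_y = 7.
ε = (∂Q_x/∂P_y)(P_y/Q_x) = 7.0000 × 19/1427 ≈ 0.093.
%ΔQ_x ≈ ε × %ΔP_y = 0.093 × (20.2%) = 1.9%.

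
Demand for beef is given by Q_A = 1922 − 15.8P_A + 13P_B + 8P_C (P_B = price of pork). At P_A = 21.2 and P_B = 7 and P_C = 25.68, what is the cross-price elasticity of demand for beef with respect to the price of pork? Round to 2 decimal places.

0.05

At P_A = 21.2 and P_B = 7 and P_C = 25.68: Q_A = 1883.48.
∂Q_A/∂P_B = 13.
ε = (∂Q_A/∂P_B)(P_B/Q_A) = 13 × (7/1883.48) ≈ 0.05.
Since ε > 0, beef and pork are substitutes.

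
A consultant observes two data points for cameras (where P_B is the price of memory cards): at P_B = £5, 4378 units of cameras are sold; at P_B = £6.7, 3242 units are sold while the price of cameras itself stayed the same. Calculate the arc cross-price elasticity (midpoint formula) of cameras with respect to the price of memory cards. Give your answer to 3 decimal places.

-1.026

ΔQ_A = 3242 − 4378 = -1136; ΔP_B = 6.7 − 5 = 1.7.
Midpoints: Q̄_A = 3810.0, P̄_B = 5.85.
ε = (ΔQ_A/Q̄_A)/(ΔP_B/P̄_B) = (-1136/3810.0)/(1.7/5.85) ≈ -1.026.
ε < 0: cameras and memory cards are complements.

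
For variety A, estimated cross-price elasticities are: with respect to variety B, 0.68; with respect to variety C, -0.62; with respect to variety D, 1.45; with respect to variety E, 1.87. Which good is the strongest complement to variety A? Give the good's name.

Complements have ε < 0. The most negative value is -0.62 (variety C).

variety C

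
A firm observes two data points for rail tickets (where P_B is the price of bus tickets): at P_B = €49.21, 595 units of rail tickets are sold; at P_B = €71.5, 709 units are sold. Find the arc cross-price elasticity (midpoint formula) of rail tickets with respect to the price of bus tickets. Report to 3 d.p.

ΔQ_A = 709 − 595 = 114; ΔP_B = 71.5 − 49.21 = 22.29.
Midpoints: Q̄_A = 652.0, P̄_B = 60.36.
ε = (ΔQ_A/Q̄_A)/(ΔP_B/P̄_B) = (114/652.0)/(22.29/60.36) ≈ 0.473.

0.473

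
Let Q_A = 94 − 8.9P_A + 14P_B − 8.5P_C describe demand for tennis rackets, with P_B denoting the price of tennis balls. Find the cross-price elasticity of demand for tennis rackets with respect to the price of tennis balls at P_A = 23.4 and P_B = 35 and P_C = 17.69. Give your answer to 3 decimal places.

At P_A = 23.4 and P_B = 35 and P_C = 17.69: Q_A = 225.375.
∂Q_A/∂P_B = 14.
ε = (∂Q_A/∂P_B)(P_B/Q_A) = 14 × (35/225.375) ≈ 2.174.

2.174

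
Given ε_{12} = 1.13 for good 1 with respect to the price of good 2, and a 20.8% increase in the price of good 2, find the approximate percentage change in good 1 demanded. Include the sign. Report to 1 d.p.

23.5%

%ΔQ ≈ ε × %ΔP of good 2 = 1.13 × (20.8%) = 23.5%.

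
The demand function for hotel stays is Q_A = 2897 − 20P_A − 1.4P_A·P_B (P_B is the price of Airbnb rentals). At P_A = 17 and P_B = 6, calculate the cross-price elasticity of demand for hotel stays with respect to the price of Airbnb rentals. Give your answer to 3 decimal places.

-0.059

At P_A = 17 and P_B = 6: Q_A = 2414.2.
∂Q_A/∂P_B = -1.4P_A = -1.4(17) = -23.8000.
ε = (∂Q_A/∂P_B)(P_B/Q_A) = -23.8000 × (6/2414.2) ≈ -0.059.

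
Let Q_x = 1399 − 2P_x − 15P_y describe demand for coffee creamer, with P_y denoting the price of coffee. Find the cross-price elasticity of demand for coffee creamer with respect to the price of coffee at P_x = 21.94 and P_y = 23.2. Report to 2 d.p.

-0.35

At P_x = 21.94 and P_y = 23.2: Q_x = 1007.12.
∂Q_x/∂P_y = -15.
ε = (∂Q_x/∂P_y)(P_y/Q_x) = -15 × (23.2/1007.12) ≈ -0.35.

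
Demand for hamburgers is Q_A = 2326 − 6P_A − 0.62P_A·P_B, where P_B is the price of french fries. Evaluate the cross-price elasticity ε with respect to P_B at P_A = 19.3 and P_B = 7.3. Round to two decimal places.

At P_A = 19.3 and P_B = 7.3: Q_A = 2122.848.
∂Q_A/∂P_B = -0.62P_A = -0.62(19.3) = -11.9660.
ε = (∂Q_A/∂P_B)(P_B/Q_A) = -11.9660 × (7.3/2122.848) ≈ -0.04.
ε < 0: complements.

-0.04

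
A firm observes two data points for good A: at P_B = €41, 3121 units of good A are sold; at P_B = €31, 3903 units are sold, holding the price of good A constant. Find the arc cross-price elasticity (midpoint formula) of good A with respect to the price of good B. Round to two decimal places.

ΔQ_A = 3903 − 3121 = 782; ΔP_B = 31 − 41 = -10.
Midpoints: Q̄_A = 3512.0, P̄_B = 36.00.
ε = (ΔQ_A/Q̄_A)/(ΔP_B/P̄_B) = (782/3512.0)/(-10/36.00) ≈ -0.80.
ε < 0: good A and good B are complements.

-0.80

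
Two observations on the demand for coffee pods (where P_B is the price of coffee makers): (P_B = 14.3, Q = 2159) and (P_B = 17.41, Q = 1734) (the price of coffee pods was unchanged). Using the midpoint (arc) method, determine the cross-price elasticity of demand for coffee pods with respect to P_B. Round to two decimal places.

ΔQ_A = 1734 − 2159 = -425; ΔP_B = 17.41 − 14.3 = 3.11.
Midpoints: Q̄_A = 1946.5, P̄_B = 15.86.
ε = (ΔQ_A/Q̄_A)/(ΔP_B/P̄_B) = (-425/1946.5)/(3.11/15.86) ≈ -1.11.

-1.11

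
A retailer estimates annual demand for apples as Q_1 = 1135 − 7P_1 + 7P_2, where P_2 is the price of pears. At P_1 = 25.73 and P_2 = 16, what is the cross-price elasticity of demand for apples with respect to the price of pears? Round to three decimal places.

At P_1 = 25.73 and P_2 = 16: Q_1 = 1066.89.
∂Q_1/∂P_2 = 7.
ε = (∂Q_1/∂P_2)(P_2/Q_1) = 7 × (16/1066.89) ≈ 0.105.
Since ε > 0, apples and pears are substitutes.

0.105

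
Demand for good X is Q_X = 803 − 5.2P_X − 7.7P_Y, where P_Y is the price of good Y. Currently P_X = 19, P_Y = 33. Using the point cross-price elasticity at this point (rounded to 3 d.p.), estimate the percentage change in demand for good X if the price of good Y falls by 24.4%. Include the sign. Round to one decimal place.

13.8%

At P_X = 19, P_Y = 33: Q_X = 450.1.
∂Q_X/∂P_Y = -7.7.
ε = (∂Q_X/∂P_Y)(P_Y/Q_X) = -7.7000 × 33/450.1 ≈ -0.565.
%ΔQ_X ≈ ε × %ΔP_Y = -0.565 × (-24.4%) = 13.8%.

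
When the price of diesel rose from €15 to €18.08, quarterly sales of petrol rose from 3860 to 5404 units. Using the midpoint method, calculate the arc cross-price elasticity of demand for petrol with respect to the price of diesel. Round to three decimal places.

1.790

ΔQ_A = 5404 − 3860 = 1544; ΔP_B = 18.08 − 15 = 3.08.
Midpoints: Q̄_A = 4632.0, P̄_B = 16.54.
ε = (ΔQ_A/Q̄_A)/(ΔP_B/P̄_B) = (1544/4632.0)/(3.08/16.54) ≈ 1.790.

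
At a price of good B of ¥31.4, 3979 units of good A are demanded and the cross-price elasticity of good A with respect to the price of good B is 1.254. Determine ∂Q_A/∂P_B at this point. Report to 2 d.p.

158.91

ε = (∂Q_A/∂P_B)·(P_B/Q_A) ⇒ ∂Q_A/∂P_B = ε·Q_A/P_B = 1.254 × 3979/31.4 ≈ 158.91.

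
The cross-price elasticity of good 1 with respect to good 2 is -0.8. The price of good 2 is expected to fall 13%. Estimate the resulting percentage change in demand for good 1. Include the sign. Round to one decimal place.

10.4%

%ΔQ ≈ ε × %ΔP of good 2 = -0.8 × (-13%) = 10.4%.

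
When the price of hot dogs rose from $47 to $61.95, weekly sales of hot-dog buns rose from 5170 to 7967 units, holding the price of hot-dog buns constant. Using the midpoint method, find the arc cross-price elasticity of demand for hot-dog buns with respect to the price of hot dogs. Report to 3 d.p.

1.552

ΔQ_A = 7967 − 5170 = 2797; ΔP_B = 61.95 − 47 = 14.95.
Midpoints: Q̄_A = 6568.5, P̄_B = 54.48.
ε = (ΔQ_A/Q̄_A)/(ΔP_B/P̄_B) = (2797/6568.5)/(14.95/54.48) ≈ 1.552.
ε > 0: hot-dog buns and hot dogs are substitutes.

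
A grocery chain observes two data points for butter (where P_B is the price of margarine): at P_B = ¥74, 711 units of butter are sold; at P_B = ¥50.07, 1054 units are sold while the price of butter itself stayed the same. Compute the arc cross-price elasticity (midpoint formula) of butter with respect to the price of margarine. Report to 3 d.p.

-1.008

ΔQ_A = 1054 − 711 = 343; ΔP_B = 50.07 − 74 = -23.93.
Midpoints: Q̄_A = 882.5, P̄_B = 62.03.
ε = (ΔQ_A/Q̄_A)/(ΔP_B/P̄_B) = (343/882.5)/(-23.93/62.03) ≈ -1.008.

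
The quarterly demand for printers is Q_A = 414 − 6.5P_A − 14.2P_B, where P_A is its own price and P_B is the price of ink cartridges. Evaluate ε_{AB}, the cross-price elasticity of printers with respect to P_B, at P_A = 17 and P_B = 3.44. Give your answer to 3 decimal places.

-0.192

At P_A = 17 and P_B = 3.44: Q_A = 254.652.
∂Q_A/∂P_B = -14.2.
ε = (∂Q_A/∂P_B)(P_B/Q_A) = -14.2 × (3.44/254.652) ≈ -0.192.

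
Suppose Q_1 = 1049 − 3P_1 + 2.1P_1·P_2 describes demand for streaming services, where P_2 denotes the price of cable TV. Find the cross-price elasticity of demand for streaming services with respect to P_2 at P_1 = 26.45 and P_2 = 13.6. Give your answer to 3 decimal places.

0.438

At P_1 = 26.45 and P_2 = 13.6: Q_1 = 1725.062.
∂Q_1/∂P_2 = 2.1P_1 = 2.1(26.45) = 55.5450.
ε = (∂Q_1/∂P_2)(P_2/Q_1) = 55.5450 × (13.6/1725.062) ≈ 0.438.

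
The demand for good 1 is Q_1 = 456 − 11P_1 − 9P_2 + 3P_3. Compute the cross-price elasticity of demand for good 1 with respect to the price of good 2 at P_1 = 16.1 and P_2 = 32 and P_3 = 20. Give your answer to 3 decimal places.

At P_1 = 16.1 and P_2 = 32 and P_3 = 20: Q_1 = 50.9.
∂Q_1/∂P_2 = -9.
ε = (∂Q_1/∂P_2)(P_2/Q_1) = -9 × (32/50.9) ≈ -5.658.
Since ε < 0, good 1 and good 2 are complements.

-5.658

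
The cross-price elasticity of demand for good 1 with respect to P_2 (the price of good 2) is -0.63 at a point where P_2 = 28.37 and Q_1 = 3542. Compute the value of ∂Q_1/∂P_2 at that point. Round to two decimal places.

ε = (∂Q_1/∂P_2)·(P_2/Q_1) ⇒ ∂Q_1/∂P_2 = ε·Q_1/P_2 = -0.63 × 3542/28.37 ≈ -78.66.

-78.66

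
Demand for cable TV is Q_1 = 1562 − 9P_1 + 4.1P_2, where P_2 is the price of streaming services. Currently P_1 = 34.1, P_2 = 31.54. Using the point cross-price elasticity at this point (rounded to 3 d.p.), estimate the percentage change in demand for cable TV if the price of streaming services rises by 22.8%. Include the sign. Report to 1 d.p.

At P_1 = 34.1, P_2 = 31.54: Q_1 = 1384.414.
∂Q_1/∂P_2 = 4.1.
ε = (∂Q_1/∂P_2)(P_2/Q_1) = 4.1000 × 31.54/1384.414 ≈ 0.093.
%ΔQ_1 ≈ ε × %ΔP_2 = 0.093 × (22.8%) = 2.1%.

2.1%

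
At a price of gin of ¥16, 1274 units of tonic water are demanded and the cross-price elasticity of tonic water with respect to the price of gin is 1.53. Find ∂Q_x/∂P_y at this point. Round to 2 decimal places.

121.83

ε = (∂Q_x/∂P_y)·(P_y/Q_x) ⇒ ∂Q_x/∂P_y = ε·Q_x/P_y = 1.53 × 1274/16 ≈ 121.83.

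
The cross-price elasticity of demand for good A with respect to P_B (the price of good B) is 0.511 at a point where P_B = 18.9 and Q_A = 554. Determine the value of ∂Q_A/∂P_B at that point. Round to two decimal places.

ε = (∂Q_A/∂P_B)·(P_B/Q_A) ⇒ ∂Q_A/∂P_B = ε·Q_A/P_B = 0.511 × 554/18.9 ≈ 14.98.

14.98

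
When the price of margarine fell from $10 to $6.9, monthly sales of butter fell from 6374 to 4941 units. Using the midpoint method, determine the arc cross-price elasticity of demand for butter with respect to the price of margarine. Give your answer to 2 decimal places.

ΔQ_A = 4941 − 6374 = -1433; ΔP_B = 6.9 − 10 = -3.1.
Midpoints: Q̄_A = 5657.5, P̄_B = 8.45.
ε = (ΔQ_A/Q̄_A)/(ΔP_B/P̄_B) = (-1433/5657.5)/(-3.1/8.45) ≈ 0.69.

0.69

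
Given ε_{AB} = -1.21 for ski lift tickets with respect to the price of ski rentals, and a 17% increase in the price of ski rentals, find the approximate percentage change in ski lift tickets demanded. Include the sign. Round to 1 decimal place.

%ΔQ ≈ ε × %ΔP of ski rentals = -1.21 × (17%) = -20.6%.

-20.6%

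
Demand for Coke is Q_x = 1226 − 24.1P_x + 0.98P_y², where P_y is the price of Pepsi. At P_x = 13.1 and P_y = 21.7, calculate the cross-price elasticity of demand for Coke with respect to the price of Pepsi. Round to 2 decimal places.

At P_x = 13.1 and P_y = 21.7: Q_x = 1371.762.
∂Q_x/∂P_y = 1.96P_y = 1.96(21.7) = 42.5320.
ε = (∂Q_x/∂P_y)(P_y/Q_x) = 42.5320 × (21.7/1371.762) ≈ 0.67.

0.67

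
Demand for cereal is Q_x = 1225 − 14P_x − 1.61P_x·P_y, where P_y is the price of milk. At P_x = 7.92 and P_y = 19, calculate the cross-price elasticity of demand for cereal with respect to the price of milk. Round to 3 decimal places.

At P_x = 7.92 and P_y = 19: Q_x = 871.847.
∂Q_x/∂P_y = -1.61P_x = -1.61(7.92) = -12.7512.
ε = (∂Q_x/∂P_y)(P_y/Q_x) = -12.7512 × (19/871.847) ≈ -0.278.
ε < 0: complements.

-0.278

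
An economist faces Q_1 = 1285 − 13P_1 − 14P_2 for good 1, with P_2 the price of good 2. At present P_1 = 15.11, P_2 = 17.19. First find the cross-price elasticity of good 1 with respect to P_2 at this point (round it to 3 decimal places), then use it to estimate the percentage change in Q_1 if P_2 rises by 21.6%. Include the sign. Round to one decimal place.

At P_1 = 15.11, P_2 = 17.19: Q_1 = 847.91.
∂Q_1/∂P_2 = -14.
ε = (∂Q_1/∂P_2)(P_2/Q_1) = -14.0000 × 17.19/847.91 ≈ -0.284.
%ΔQ_1 ≈ ε × %ΔP_2 = -0.284 × (21.6%) = -6.1%.

-6.1%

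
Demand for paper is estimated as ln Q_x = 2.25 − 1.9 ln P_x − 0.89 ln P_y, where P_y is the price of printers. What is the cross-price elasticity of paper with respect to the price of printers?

-0.89

In a log-linear (constant-elasticity) demand function, the coefficient on ln P_y is the cross-price elasticity.
ε = -0.89. Negative, so paper and printers are complements.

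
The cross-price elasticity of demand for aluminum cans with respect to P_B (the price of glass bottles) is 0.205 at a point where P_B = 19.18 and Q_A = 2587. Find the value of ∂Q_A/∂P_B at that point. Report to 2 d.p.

27.65

ε = (∂Q_A/∂P_B)·(P_B/Q_A) ⇒ ∂Q_A/∂P_B = ε·Q_A/P_B = 0.205 × 2587/19.18 ≈ 27.65.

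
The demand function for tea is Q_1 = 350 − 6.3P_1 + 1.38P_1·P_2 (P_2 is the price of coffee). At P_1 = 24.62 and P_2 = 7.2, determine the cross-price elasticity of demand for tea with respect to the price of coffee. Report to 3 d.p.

0.557

At P_1 = 24.62 and P_2 = 7.2: Q_1 = 439.518.
∂Q_1/∂P_2 = 1.38P_1 = 1.38(24.62) = 33.9756.
ε = (∂Q_1/∂P_2)(P_2/Q_1) = 33.9756 × (7.2/439.518) ≈ 0.557.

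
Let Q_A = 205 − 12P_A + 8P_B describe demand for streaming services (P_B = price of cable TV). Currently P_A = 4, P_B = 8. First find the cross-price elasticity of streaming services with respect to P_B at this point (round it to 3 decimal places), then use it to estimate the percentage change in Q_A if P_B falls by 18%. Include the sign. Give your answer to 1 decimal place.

At P_A = 4, P_B = 8: Q_A = 221.
∂Q_A/∂P_B = 8.
ε = (∂Q_A/∂P_B)(P_B/Q_A) = 8.0000 × 8/221 ≈ 0.290.
%ΔQ_A ≈ ε × %ΔP_B = 0.290 × (-18%) = -5.2%.

-5.2%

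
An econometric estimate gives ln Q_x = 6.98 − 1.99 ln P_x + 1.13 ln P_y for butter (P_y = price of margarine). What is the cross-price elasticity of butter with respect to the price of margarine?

1.13

In a log-linear (constant-elasticity) demand function, the coefficient on ln P_y is the cross-price elasticity.
ε = 1.13. Positive, so butter and margarine are substitutes.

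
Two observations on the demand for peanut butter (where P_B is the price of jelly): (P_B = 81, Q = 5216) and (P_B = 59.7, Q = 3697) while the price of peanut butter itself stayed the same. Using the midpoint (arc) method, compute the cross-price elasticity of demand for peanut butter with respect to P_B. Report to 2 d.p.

ΔQ_A = 3697 − 5216 = -1519; ΔP_B = 59.7 − 81 = -21.3.
Midpoints: Q̄_A = 4456.5, P̄_B = 70.35.
ε = (ΔQ_A/Q̄_A)/(ΔP_B/P̄_B) = (-1519/4456.5)/(-21.3/70.35) ≈ 1.13.
ε > 0: peanut butter and jelly are substitutes.

1.13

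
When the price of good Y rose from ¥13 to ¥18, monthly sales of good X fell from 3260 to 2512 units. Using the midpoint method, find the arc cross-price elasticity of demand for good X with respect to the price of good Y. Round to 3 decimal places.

ΔQ_X = 2512 − 3260 = -748; ΔP_Y = 18 − 13 = 5.
Midpoints: Q̄_X = 2886.0, P̄_Y = 15.50.
ε = (ΔQ_X/Q̄_X)/(ΔP_Y/P̄_Y) = (-748/2886.0)/(5/15.50) ≈ -0.803.
ε < 0: good X and good Y are complements.

-0.803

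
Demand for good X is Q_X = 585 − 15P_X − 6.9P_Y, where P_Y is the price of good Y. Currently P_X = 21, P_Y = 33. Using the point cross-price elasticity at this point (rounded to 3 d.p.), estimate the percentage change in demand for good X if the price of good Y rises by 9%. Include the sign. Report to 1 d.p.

At P_X = 21, P_Y = 33: Q_X = 42.3.
∂Q_X/∂P_Y = -6.9.
ε = (∂Q_X/∂P_Y)(P_Y/Q_X) = -6.9000 × 33/42.3 ≈ -5.383.
%ΔQ_X ≈ ε × %ΔP_Y = -5.383 × (9%) = -48.4%.

-48.4%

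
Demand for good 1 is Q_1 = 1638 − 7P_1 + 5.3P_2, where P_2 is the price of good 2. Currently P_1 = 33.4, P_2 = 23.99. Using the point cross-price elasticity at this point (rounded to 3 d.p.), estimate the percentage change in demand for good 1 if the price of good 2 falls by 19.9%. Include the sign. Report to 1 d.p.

-1.7%

At P_1 = 33.4, P_2 = 23.99: Q_1 = 1531.347.
∂Q_1/∂P_2 = 5.3.
ε = (∂Q_1/∂P_2)(P_2/Q_1) = 5.3000 × 23.99/1531.347 ≈ 0.083.
%ΔQ_1 ≈ ε × %ΔP_2 = 0.083 × (-19.9%) = -1.7%.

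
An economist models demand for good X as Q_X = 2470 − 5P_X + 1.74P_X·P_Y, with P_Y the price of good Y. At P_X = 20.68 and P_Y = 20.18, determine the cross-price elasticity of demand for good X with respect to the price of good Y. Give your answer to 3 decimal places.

0.235

At P_X = 20.68 and P_Y = 20.18: Q_X = 3092.741.
∂Q_X/∂P_Y = 1.74P_X = 1.74(20.68) = 35.9832.
ε = (∂Q_X/∂P_Y)(P_Y/Q_X) = 35.9832 × (20.18/3092.741) ≈ 0.235.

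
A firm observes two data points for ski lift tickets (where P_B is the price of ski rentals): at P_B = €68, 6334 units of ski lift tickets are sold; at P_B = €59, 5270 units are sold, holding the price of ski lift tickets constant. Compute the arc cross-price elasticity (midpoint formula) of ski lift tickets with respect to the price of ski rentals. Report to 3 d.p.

ΔQ_A = 5270 − 6334 = -1064; ΔP_B = 59 − 68 = -9.
Midpoints: Q̄_A = 5802.0, P̄_B = 63.50.
ε = (ΔQ_A/Q̄_A)/(ΔP_B/P̄_B) = (-1064/5802.0)/(-9/63.50) ≈ 1.294.
ε > 0: ski lift tickets and ski rentals are substitutes.

1.294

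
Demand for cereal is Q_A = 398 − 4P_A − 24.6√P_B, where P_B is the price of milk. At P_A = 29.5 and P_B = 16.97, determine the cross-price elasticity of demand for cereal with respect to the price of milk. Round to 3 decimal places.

At P_A = 29.5 and P_B = 16.97: Q_A = 178.661.
∂Q_A/∂P_B = -24.6/(2√P_B) = -24.6/(2√16.97) = -2.9858.
ε = (∂Q_A/∂P_B)(P_B/Q_A) = -2.9858 × (16.97/178.661) ≈ -0.284.

-0.284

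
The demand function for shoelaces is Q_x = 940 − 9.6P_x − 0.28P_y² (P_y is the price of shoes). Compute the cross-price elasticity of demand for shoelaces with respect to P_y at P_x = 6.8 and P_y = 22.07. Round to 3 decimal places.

-0.369

At P_x = 6.8 and P_y = 22.07: Q_x = 738.336.
∂Q_x/∂P_y = -0.56P_y = -0.56(22.07) = -12.3592.
ε = (∂Q_x/∂P_y)(P_y/Q_x) = -12.3592 × (22.07/738.336) ≈ -0.369.
ε < 0: complements.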